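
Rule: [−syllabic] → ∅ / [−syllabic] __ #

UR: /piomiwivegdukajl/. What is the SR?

piomiwivegdukaj

/l/ is the second consonant of a word-final cluster /jl/, so it deletes.
The other instances of /p/, /m/, /w/, /v/, /g/, /d/, /k/, /j/ do not occur in the required environment and remain unchanged.
Surface form: [piomiwivegdukaj].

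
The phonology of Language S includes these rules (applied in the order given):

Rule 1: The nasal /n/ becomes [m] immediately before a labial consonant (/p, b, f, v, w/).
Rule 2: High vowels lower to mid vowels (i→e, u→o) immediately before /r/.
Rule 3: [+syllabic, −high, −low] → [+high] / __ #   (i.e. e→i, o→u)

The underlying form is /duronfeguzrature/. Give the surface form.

Rule 1 (nasal place assimilation): /n/ precedes the labial consonant /f/, so it assimilates in place to [m]. /duronfeguzrature/ → duromfeguzrature.
Rule 2 (pre-rhotic lowering): /u/ is a high vowel immediately before /r/, so it lowers to [o]. /u/ is a high vowel immediately before /r/, so it lowers to [o]. /duromfeguzrature/ → doromfeguzratore.
Rule 3 (final vowel raising): /e/ is a mid vowel in word-final position, so it raises to [i]. /doromfeguzratore/ → doromfeguzratori.

doromfeguzratori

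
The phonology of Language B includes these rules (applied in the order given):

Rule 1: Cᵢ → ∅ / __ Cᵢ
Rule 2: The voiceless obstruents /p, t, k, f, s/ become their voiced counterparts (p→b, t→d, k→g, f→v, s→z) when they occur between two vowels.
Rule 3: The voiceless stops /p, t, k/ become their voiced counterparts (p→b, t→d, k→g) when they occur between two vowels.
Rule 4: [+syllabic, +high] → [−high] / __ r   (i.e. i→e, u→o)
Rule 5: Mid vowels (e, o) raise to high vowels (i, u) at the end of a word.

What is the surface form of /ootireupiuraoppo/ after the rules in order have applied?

Rule 1 (degemination): /pp/ is a geminate; the first /p/ deletes. /ootireupiuraoppo/ → ootireupiuraopo.
Rule 2 (intervocalic voicing): /t/ is a voiceless obstruent between vowels /o/ and /i/, so it voices to [d]. /p/ is a voiceless obstruent between vowels /u/ and /i/, so it voices to [b]. /p/ is a voiceless obstruent between vowels /o/ and /o/, so it voices to [b]. /ootireupiuraopo/ → oodireubiuraobo.
Rule 3 (intervocalic voicing): no segment meets the environment; /oodireubiuraobo/ is unchanged.
Rule 4 (pre-rhotic lowering): /i/ is a high vowel immediately before /r/, so it lowers to [e]. /u/ is a high vowel immediately before /r/, so it lowers to [o]. /oodireubiuraobo/ → oodereubioraobo.
Rule 5 (final vowel raising): /o/ is a mid vowel in word-final position, so it raises to [u]. /oodereubioraobo/ → oodereubioraobu.

oodereubioraobu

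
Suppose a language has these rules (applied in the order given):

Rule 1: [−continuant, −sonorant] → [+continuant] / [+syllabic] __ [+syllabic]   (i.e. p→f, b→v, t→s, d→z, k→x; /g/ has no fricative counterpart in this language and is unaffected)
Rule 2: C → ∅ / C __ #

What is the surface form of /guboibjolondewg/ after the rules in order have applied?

Rule 1 (intervocalic spirantization): /b/ is a stop between vowels /u/ and /o/, so it spirantizes to the fricative [v]. /guboibjolondewg/ → guvoibjolondewg.
Rule 2 (final cluster simplification): /g/ is the second consonant of a word-final cluster /wg/, so it deletes. /guvoibjolondewg/ → guvoibjolondew.

guvoibjolondew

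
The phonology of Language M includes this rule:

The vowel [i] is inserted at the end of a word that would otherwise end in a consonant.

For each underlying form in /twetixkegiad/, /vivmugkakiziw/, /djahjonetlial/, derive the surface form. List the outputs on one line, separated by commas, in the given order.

/twetixkegiad/: the form ends in the consonant /d/, so [i] is inserted word-finally. → [twetixkegiadi].
/vivmugkakiziw/: the form ends in the consonant /w/, so [i] is inserted word-finally. → [vivmugkakiziwi].
/djahjonetlial/: the form ends in the consonant /l/, so [i] is inserted word-finally. → [djahjonetliali].

twetixkegiadi, vivmugkakiziwi, djahjonetliali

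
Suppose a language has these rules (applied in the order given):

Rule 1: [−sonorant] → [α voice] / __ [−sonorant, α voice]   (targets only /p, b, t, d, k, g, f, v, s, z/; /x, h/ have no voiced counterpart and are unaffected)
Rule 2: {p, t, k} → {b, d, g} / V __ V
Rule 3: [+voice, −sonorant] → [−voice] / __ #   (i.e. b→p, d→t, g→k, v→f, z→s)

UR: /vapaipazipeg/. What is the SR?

Rule 1 (regressive voicing assimilation): no segment meets the environment; /vapaipazipeg/ is unchanged.
Rule 2 (intervocalic voicing): /p/ is a voiceless stop between vowels /a/ and /a/, so it voices to [b]. /p/ is a voiceless stop between vowels /i/ and /a/, so it voices to [b]. /p/ is a voiceless stop between vowels /i/ and /e/, so it voices to [b]. /vapaipazipeg/ → vabaibazibeg.
Rule 3 (final devoicing): /g/ is a voiced obstruent in word-final position, so it devoices to [k]. /vabaibazibeg/ → vabaibazibek.

vabaibazibek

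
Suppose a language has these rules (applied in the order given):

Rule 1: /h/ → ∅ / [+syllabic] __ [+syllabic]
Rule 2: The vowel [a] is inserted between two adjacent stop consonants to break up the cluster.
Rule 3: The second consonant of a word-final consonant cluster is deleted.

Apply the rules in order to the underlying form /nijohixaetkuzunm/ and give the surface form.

nijoixaetakuzun

Rule 1 (intervocalic h-deletion): /h/ occurs between vowels /o/ and /i/, so it deletes. /nijohixaetkuzunm/ → nijoixaetkuzunm.
Rule 2 (stop-cluster a-epenthesis): /t/ and /k/ form a stop–stop cluster, so [a] is inserted between them. /nijoixaetkuzunm/ → nijoixaetakuzunm.
Rule 3 (final cluster simplification): /m/ is the second consonant of a word-final cluster /nm/, so it deletes. /nijoixaetakuzunm/ → nijoixaetakuzun.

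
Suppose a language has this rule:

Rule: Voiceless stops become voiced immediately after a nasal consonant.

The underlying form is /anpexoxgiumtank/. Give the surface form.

/p/ is a voiceless stop immediately after the nasal /n/, so it voices to [b].
/t/ is a voiceless stop immediately after the nasal /m/, so it voices to [d].
/k/ is a voiceless stop immediately after the nasal /n/, so it voices to [g].
Surface form: [anbexoxgiumdang].

anbexoxgiumdang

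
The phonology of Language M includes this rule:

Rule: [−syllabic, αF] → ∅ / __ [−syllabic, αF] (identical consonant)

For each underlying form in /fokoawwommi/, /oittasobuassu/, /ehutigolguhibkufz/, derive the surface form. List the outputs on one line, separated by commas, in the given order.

fokoawomi, oitasobuasu, ehutigolguhibkufz

/fokoawwommi/: /ww/ is a geminate; the first /w/ deletes. /mm/ is a geminate; the first /m/ deletes. → [fokoawomi].
/oittasobuassu/: /tt/ is a geminate; the first /t/ deletes. /ss/ is a geminate; the first /s/ deletes. → [oitasobuasu].
/ehutigolguhibkufz/: the rule's environment is not met; surfaces unchanged as [ehutigolguhibkufz].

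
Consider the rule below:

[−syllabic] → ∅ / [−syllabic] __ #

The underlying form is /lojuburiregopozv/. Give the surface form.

/v/ is the second consonant of a word-final cluster /zv/, so it deletes.
Surface form: [lojuburiregopoz].

lojuburiregopoz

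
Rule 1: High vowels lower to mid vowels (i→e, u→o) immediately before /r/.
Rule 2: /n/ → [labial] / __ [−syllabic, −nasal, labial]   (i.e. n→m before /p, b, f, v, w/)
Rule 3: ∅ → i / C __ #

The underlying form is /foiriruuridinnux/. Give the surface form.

foereruoridinnuxi

Rule 1 (pre-rhotic lowering): /i/ is a high vowel immediately before /r/, so it lowers to [e]. /i/ is a high vowel immediately before /r/, so it lowers to [e]. /u/ is a high vowel immediately before /r/, so it lowers to [o]. /foiriruuridinnux/ → foereruoridinnux.
Rule 2 (nasal place assimilation): no segment meets the environment; /foereruoridinnux/ is unchanged.
Rule 3 (final i-epenthesis): the form ends in the consonant /x/, so [i] is inserted word-finally. /foereruoridinnux/ → foereruoridinnuxi.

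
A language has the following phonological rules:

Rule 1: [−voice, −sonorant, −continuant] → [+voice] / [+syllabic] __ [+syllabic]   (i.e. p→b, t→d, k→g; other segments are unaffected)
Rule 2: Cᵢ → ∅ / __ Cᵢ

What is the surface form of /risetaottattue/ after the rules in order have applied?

risedaotatue

Rule 1 (intervocalic voicing): /t/ is a voiceless stop between vowels /e/ and /a/, so it voices to [d]. /risetaottattue/ → risedaottattue.
Rule 2 (degemination): /tt/ is a geminate; the first /t/ deletes. /tt/ is a geminate; the first /t/ deletes. /risedaottattue/ → risedaotatue.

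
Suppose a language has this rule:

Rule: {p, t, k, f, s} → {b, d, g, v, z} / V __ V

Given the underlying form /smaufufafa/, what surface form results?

/f/ is a voiceless obstruent between vowels /u/ and /u/, so it voices to [v].
/f/ is a voiceless obstruent between vowels /u/ and /a/, so it voices to [v].
/f/ is a voiceless obstruent between vowels /a/ and /a/, so it voices to [v].
The other instance of /s/ does not occur in the required environment and remains unchanged.
Surface form: [smauvuvava].

smauvuvava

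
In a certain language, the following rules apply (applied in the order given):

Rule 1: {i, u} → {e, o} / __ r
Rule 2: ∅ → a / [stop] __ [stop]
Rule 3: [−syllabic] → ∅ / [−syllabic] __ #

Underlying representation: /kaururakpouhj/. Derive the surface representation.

Rule 1 (pre-rhotic lowering): /u/ is a high vowel immediately before /r/, so it lowers to [o]. /u/ is a high vowel immediately before /r/, so it lowers to [o]. /kaururakpouhj/ → kaororakpouhj.
Rule 2 (stop-cluster a-epenthesis): /k/ and /p/ form a stop–stop cluster, so [a] is inserted between them. /kaororakpouhj/ → kaororakapouhj.
Rule 3 (final cluster simplification): /j/ is the second consonant of a word-final cluster /hj/, so it deletes. /kaororakapouhj/ → kaororakapouh.

kaororakapouh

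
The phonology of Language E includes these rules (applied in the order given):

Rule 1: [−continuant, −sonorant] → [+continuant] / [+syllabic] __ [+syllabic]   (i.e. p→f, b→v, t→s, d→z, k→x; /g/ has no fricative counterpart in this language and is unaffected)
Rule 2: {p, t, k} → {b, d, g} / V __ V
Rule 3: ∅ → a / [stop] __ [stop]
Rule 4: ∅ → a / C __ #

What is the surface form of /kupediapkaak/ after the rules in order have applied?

Rule 1 (intervocalic spirantization): /p/ is a stop between vowels /u/ and /e/, so it spirantizes to the fricative [f]. /d/ is a stop between vowels /e/ and /i/, so it spirantizes to the fricative [z]. /kupediapkaak/ → kufeziapkaak.
Rule 2 (intervocalic voicing): no segment meets the environment; /kufeziapkaak/ is unchanged.
Rule 3 (stop-cluster a-epenthesis): /p/ and /k/ form a stop–stop cluster, so [a] is inserted between them. /kufeziapkaak/ → kufeziapakaak.
Rule 4 (final a-epenthesis): the form ends in the consonant /k/, so [a] is inserted word-finally. /kufeziapakaak/ → kufeziapakaaka.

kufeziapakaaka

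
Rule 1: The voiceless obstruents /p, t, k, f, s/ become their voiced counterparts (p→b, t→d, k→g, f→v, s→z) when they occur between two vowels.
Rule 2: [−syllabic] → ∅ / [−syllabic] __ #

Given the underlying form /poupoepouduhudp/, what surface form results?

pouboebouduhud

Rule 1 (intervocalic voicing): /p/ is a voiceless obstruent between vowels /u/ and /o/, so it voices to [b]. /p/ is a voiceless obstruent between vowels /e/ and /o/, so it voices to [b]. /poupoepouduhudp/ → pouboebouduhudp.
Rule 2 (final cluster simplification): /p/ is the second consonant of a word-final cluster /dp/, so it deletes. /pouboebouduhudp/ → pouboebouduhud.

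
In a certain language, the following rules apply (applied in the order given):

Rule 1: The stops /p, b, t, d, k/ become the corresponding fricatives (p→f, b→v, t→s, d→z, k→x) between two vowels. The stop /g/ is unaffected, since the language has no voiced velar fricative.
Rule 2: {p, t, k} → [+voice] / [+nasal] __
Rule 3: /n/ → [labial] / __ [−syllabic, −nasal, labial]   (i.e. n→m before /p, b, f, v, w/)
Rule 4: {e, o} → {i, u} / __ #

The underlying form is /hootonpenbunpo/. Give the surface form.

Rule 1 (intervocalic spirantization): /t/ is a stop between vowels /o/ and /o/, so it spirantizes to the fricative [s]. /hootonpenbunpo/ → hoosonpenbunpo.
Rule 2 (post-nasal voicing): /p/ is a voiceless stop immediately after the nasal /n/, so it voices to [b]. /p/ is a voiceless stop immediately after the nasal /n/, so it voices to [b]. /hoosonpenbunpo/ → hoosonbenbunbo.
Rule 3 (nasal place assimilation): /n/ precedes the labial consonant /b/, so it assimilates in place to [m]. /n/ precedes the labial consonant /b/, so it assimilates in place to [m]. /n/ precedes the labial consonant /b/, so it assimilates in place to [m]. /hoosonbenbunbo/ → hoosombembumbo.
Rule 4 (final vowel raising): /o/ is a mid vowel in word-final position, so it raises to [u]. /hoosombembumbo/ → hoosombembumbu.

hoosombembumbu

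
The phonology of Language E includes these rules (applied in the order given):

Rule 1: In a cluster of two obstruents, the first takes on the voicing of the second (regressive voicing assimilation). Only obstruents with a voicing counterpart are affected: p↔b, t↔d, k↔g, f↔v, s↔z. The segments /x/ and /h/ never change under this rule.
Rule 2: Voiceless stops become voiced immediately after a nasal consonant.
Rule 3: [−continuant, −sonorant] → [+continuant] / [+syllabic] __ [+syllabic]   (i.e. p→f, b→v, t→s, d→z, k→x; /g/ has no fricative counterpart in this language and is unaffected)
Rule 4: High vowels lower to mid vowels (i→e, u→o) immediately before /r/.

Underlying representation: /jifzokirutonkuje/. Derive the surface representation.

Rule 1 (regressive voicing assimilation): /f/ precedes the voiced obstruent /z/, so it voices to [v] by assimilation. /jifzokirutonkuje/ → jivzokirutonkuje.
Rule 2 (post-nasal voicing): /k/ is a voiceless stop immediately after the nasal /n/, so it voices to [g]. /jivzokirutonkuje/ → jivzokirutonguje.
Rule 3 (intervocalic spirantization): /k/ is a stop between vowels /o/ and /i/, so it spirantizes to the fricative [x]. /t/ is a stop between vowels /u/ and /o/, so it spirantizes to the fricative [s]. /jivzokirutonguje/ → jivzoxirusonguje.
Rule 4 (pre-rhotic lowering): /i/ is a high vowel immediately before /r/, so it lowers to [e]. /jivzoxirusonguje/ → jivzoxerusonguje.

jivzoxerusonguje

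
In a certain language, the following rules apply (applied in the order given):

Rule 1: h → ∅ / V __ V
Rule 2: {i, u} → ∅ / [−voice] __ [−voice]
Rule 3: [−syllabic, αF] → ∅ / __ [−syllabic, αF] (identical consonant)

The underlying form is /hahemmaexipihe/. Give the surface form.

Rule 1 (intervocalic h-deletion): /h/ occurs between vowels /a/ and /e/, so it deletes. /h/ occurs between vowels /i/ and /e/, so it deletes. /hahemmaexipihe/ → haemmaexipie.
Rule 2 (high vowel syncope): /i/ is a high vowel flanked by voiceless consonants /x/ and /p/, so it deletes. /haemmaexipie/ → haemmaexpie.
Rule 3 (degemination): /mm/ is a geminate; the first /m/ deletes. /haemmaexpie/ → haemaexpie.

haemaexpie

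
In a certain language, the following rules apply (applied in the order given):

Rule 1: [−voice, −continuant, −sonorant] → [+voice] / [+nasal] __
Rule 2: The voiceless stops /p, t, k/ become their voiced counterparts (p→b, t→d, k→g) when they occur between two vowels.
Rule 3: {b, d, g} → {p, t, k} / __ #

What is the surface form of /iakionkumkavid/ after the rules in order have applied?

Rule 1 (post-nasal voicing): /k/ is a voiceless stop immediately after the nasal /n/, so it voices to [g]. /k/ is a voiceless stop immediately after the nasal /m/, so it voices to [g]. /iakionkumkavid/ → iakiongumgavid.
Rule 2 (intervocalic voicing): /k/ is a voiceless stop between vowels /a/ and /i/, so it voices to [g]. /iakiongumgavid/ → iagiongumgavid.
Rule 3 (final devoicing): /d/ is a voiced stop in word-final position, so it devoices to [t]. /iagiongumgavid/ → iagiongumgavit.

iagiongumgavit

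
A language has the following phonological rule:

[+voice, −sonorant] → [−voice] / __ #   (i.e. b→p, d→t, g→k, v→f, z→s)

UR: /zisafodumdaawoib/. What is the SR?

/b/ is a voiced obstruent in word-final position, so it devoices to [p].
The other instances of /z/, /d/ do not occur in the required environment and remain unchanged.
Surface form: [zisafodumdaawoip].

zisafodumdaawoip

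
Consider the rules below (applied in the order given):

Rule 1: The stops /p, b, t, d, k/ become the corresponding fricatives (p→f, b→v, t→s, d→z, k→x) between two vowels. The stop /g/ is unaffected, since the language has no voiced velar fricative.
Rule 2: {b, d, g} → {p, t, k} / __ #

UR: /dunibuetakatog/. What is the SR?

Rule 1 (intervocalic spirantization): /b/ is a stop between vowels /i/ and /u/, so it spirantizes to the fricative [v]. /t/ is a stop between vowels /e/ and /a/, so it spirantizes to the fricative [s]. /k/ is a stop between vowels /a/ and /a/, so it spirantizes to the fricative [x]. /t/ is a stop between vowels /a/ and /o/, so it spirantizes to the fricative [s]. /dunibuetakatog/ → dunivuesaxasog.
Rule 2 (final devoicing): /g/ is a voiced stop in word-final position, so it devoices to [k]. /dunivuesaxasog/ → dunivuesaxasok.

dunivuesaxasok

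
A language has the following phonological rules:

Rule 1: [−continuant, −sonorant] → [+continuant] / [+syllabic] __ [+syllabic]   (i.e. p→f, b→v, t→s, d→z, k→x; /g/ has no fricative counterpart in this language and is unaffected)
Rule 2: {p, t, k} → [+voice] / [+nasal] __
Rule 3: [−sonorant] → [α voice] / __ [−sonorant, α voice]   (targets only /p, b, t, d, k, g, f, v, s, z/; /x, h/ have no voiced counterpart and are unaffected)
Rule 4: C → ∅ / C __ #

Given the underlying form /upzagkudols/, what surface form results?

ubzakkuzol

Rule 1 (intervocalic spirantization): /d/ is a stop between vowels /u/ and /o/, so it spirantizes to the fricative [z]. /upzagkudols/ → upzagkuzols.
Rule 2 (post-nasal voicing): no segment meets the environment; /upzagkuzols/ is unchanged.
Rule 3 (regressive voicing assimilation): /p/ precedes the voiced obstruent /z/, so it voices to [b] by assimilation. /g/ precedes the voiceless obstruent /k/, so it devoices to [k] by assimilation. /upzagkuzols/ → ubzakkuzols.
Rule 4 (final cluster simplification): /s/ is the second consonant of a word-final cluster /ls/, so it deletes. /ubzakkuzols/ → ubzakkuzol.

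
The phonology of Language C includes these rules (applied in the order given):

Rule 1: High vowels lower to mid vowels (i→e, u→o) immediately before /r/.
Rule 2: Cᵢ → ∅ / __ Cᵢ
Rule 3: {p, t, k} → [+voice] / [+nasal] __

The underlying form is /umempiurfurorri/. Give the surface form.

Rule 1 (pre-rhotic lowering): /u/ is a high vowel immediately before /r/, so it lowers to [o]. /u/ is a high vowel immediately before /r/, so it lowers to [o]. /umempiurfurorri/ → umempiorfororri.
Rule 2 (degemination): /rr/ is a geminate; the first /r/ deletes. /umempiorfororri/ → umempiorforori.
Rule 3 (post-nasal voicing): /p/ is a voiceless stop immediately after the nasal /m/, so it voices to [b]. /umempiorforori/ → umembiorforori.

umembiorforori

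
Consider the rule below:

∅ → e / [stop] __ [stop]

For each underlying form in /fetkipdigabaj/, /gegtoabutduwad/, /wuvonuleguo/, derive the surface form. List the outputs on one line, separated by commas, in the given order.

/fetkipdigabaj/: /t/ and /k/ form a stop–stop cluster, so [e] is inserted between them. /p/ and /d/ form a stop–stop cluster, so [e] is inserted between them. → [fetekipedigabaj].
/gegtoabutduwad/: /g/ and /t/ form a stop–stop cluster, so [e] is inserted between them. /t/ and /d/ form a stop–stop cluster, so [e] is inserted between them. → [gegetoabuteduwad].
/wuvonuleguo/: the rule's environment is not met; surfaces unchanged as [wuvonuleguo].

fetekipedigabaj, gegetoabuteduwad, wuvonuleguo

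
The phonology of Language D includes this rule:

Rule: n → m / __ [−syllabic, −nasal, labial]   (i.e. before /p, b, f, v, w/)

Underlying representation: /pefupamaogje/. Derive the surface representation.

No segment of /pefupamaogje/ meets the structural description of the rule, so the form surfaces unchanged.

pefupamaogje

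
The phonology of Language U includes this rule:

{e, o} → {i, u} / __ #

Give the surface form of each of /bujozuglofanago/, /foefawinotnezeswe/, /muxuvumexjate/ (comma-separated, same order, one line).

bujozuglofanagu, foefawinotnezeswi, muxuvumexjati

/bujozuglofanago/: /o/ is a mid vowel in word-final position, so it raises to [u]. → [bujozuglofanagu].
/foefawinotnezeswe/: /e/ is a mid vowel in word-final position, so it raises to [i]. → [foefawinotnezeswi].
/muxuvumexjate/: /e/ is a mid vowel in word-final position, so it raises to [i]. → [muxuvumexjati].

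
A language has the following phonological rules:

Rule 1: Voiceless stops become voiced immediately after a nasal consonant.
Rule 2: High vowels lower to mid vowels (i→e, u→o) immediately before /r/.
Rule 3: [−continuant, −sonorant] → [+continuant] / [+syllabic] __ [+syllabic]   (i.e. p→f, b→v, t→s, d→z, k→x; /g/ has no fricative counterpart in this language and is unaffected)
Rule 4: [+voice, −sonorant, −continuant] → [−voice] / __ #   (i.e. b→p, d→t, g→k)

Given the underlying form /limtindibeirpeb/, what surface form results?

Rule 1 (post-nasal voicing): /t/ is a voiceless stop immediately after the nasal /m/, so it voices to [d]. /limtindibeirpeb/ → limdindibeirpeb.
Rule 2 (pre-rhotic lowering): /i/ is a high vowel immediately before /r/, so it lowers to [e]. /limdindibeirpeb/ → limdindibeerpeb.
Rule 3 (intervocalic spirantization): /b/ is a stop between vowels /i/ and /e/, so it spirantizes to the fricative [v]. /limdindibeerpeb/ → limdindiveerpeb.
Rule 4 (final devoicing): /b/ is a voiced stop in word-final position, so it devoices to [p]. /limdindiveerpeb/ → limdindiveerpep.

limdindiveerpep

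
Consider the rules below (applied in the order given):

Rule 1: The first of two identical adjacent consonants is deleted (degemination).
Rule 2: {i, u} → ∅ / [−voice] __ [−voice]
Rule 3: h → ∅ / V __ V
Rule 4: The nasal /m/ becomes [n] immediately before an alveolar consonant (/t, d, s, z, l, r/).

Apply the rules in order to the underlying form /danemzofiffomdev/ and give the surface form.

Rule 1 (degemination): /ff/ is a geminate; the first /f/ deletes. /danemzofiffomdev/ → danemzofifomdev.
Rule 2 (high vowel syncope): /i/ is a high vowel flanked by voiceless consonants /f/ and /f/, so it deletes. /danemzofifomdev/ → danemzoffomdev.
Rule 3 (intervocalic h-deletion): no segment meets the environment; /danemzoffomdev/ is unchanged.
Rule 4 (nasal place assimilation): /m/ precedes the alveolar consonant /z/, so it assimilates in place to [n]. /m/ precedes the alveolar consonant /d/, so it assimilates in place to [n]. /danemzoffomdev/ → danenzoffondev.

danenzoffondev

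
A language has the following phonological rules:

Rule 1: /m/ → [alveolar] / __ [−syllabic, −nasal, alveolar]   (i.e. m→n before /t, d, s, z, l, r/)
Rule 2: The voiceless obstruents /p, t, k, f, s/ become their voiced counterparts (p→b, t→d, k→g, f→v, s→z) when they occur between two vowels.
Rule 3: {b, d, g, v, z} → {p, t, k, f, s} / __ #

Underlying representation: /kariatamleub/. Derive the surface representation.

Rule 1 (nasal place assimilation): /m/ precedes the alveolar consonant /l/, so it assimilates in place to [n]. /kariatamleub/ → kariatanleub.
Rule 2 (intervocalic voicing): /t/ is a voiceless obstruent between vowels /a/ and /a/, so it voices to [d]. /kariatanleub/ → kariadanleub.
Rule 3 (final devoicing): /b/ is a voiced obstruent in word-final position, so it devoices to [p]. /kariadanleub/ → kariadanleup.

kariadanleup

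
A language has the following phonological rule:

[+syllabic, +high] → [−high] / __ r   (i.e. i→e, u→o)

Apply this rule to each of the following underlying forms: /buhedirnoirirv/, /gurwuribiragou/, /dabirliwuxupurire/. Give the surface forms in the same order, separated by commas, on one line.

buhedernoererv, gorworiberagou, daberliwuxuporere

/buhedirnoirirv/: /i/ is a high vowel immediately before /r/, so it lowers to [e]. /i/ is a high vowel immediately before /r/, so it lowers to [e]. /i/ is a high vowel immediately before /r/, so it lowers to [e]. → [buhedernoererv].
/gurwuribiragou/: /u/ is a high vowel immediately before /r/, so it lowers to [o]. /u/ is a high vowel immediately before /r/, so it lowers to [o]. /i/ is a high vowel immediately before /r/, so it lowers to [e]. → [gorworiberagou].
/dabirliwuxupurire/: /i/ is a high vowel immediately before /r/, so it lowers to [e]. /u/ is a high vowel immediately before /r/, so it lowers to [o]. /i/ is a high vowel immediately before /r/, so it lowers to [e]. → [daberliwuxuporere].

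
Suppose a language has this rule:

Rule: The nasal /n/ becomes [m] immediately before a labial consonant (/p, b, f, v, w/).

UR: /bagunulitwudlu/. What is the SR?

bagunulitwudlu

No segment of /bagunulitwudlu/ meets the structural description of the rule, so the form surfaces unchanged.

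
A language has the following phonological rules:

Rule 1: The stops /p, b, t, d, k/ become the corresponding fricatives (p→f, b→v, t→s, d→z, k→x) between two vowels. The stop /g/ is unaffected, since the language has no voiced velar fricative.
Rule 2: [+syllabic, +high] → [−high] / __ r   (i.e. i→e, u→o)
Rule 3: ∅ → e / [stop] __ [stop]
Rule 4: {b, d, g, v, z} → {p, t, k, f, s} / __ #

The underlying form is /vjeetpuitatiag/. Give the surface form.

vjeetepuisasiak

Rule 1 (intervocalic spirantization): /t/ is a stop between vowels /i/ and /a/, so it spirantizes to the fricative [s]. /t/ is a stop between vowels /a/ and /i/, so it spirantizes to the fricative [s]. /vjeetpuitatiag/ → vjeetpuisasiag.
Rule 2 (pre-rhotic lowering): no segment meets the environment; /vjeetpuisasiag/ is unchanged.
Rule 3 (stop-cluster e-epenthesis): /t/ and /p/ form a stop–stop cluster, so [e] is inserted between them. /vjeetpuisasiag/ → vjeetepuisasiag.
Rule 4 (final devoicing): /g/ is a voiced obstruent in word-final position, so it devoices to [k]. /vjeetepuisasiag/ → vjeetepuisasiak.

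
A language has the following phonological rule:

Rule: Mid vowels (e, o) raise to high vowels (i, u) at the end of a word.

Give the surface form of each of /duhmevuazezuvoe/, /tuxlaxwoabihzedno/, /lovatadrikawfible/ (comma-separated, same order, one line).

duhmevuazezuvoi, tuxlaxwoabihzednu, lovatadrikawfibli

/duhmevuazezuvoe/: /e/ is a mid vowel in word-final position, so it raises to [i]. → [duhmevuazezuvoi].
/tuxlaxwoabihzedno/: /o/ is a mid vowel in word-final position, so it raises to [u]. → [tuxlaxwoabihzednu].
/lovatadrikawfible/: /e/ is a mid vowel in word-final position, so it raises to [i]. → [lovatadrikawfibli].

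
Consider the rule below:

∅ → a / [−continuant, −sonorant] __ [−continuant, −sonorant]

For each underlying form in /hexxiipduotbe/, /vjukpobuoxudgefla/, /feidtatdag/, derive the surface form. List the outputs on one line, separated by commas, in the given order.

/hexxiipduotbe/: /p/ and /d/ form a stop–stop cluster, so [a] is inserted between them. /t/ and /b/ form a stop–stop cluster, so [a] is inserted between them. → [hexxiipaduotabe].
/vjukpobuoxudgefla/: /k/ and /p/ form a stop–stop cluster, so [a] is inserted between them. /d/ and /g/ form a stop–stop cluster, so [a] is inserted between them. → [vjukapobuoxudagefla].
/feidtatdag/: /d/ and /t/ form a stop–stop cluster, so [a] is inserted between them. /t/ and /d/ form a stop–stop cluster, so [a] is inserted between them. → [feidatatadag].

hexxiipaduotabe, vjukapobuoxudagefla, feidatatadag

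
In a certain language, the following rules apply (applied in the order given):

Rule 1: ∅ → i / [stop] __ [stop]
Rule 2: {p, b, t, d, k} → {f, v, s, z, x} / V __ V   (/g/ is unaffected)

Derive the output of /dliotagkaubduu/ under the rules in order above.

dliosagixauvizuu

Rule 1 (stop-cluster i-epenthesis): /g/ and /k/ form a stop–stop cluster, so [i] is inserted between them. /b/ and /d/ form a stop–stop cluster, so [i] is inserted between them. /dliotagkaubduu/ → dliotagikaubiduu.
Rule 2 (intervocalic spirantization): /t/ is a stop between vowels /o/ and /a/, so it spirantizes to the fricative [s]. /k/ is a stop between vowels /i/ and /a/, so it spirantizes to the fricative [x]. /b/ is a stop between vowels /u/ and /i/, so it spirantizes to the fricative [v]. /d/ is a stop between vowels /i/ and /u/, so it spirantizes to the fricative [z]. /dliotagikaubiduu/ → dliosagixauvizuu.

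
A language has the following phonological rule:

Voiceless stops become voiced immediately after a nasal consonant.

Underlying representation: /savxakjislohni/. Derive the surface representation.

No segment of /savxakjislohni/ meets the structural description of the rule, so the form surfaces unchanged.

savxakjislohni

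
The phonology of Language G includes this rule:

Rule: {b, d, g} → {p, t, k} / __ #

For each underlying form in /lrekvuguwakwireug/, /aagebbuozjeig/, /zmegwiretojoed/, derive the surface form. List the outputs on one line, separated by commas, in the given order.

lrekvuguwakwireuk, aagebbuozjeik, zmegwiretojoet

/lrekvuguwakwireug/: /g/ is a voiced stop in word-final position, so it devoices to [k]. → [lrekvuguwakwireuk].
/aagebbuozjeig/: /g/ is a voiced stop in word-final position, so it devoices to [k]. → [aagebbuozjeik].
/zmegwiretojoed/: /d/ is a voiced stop in word-final position, so it devoices to [t]. → [zmegwiretojoet].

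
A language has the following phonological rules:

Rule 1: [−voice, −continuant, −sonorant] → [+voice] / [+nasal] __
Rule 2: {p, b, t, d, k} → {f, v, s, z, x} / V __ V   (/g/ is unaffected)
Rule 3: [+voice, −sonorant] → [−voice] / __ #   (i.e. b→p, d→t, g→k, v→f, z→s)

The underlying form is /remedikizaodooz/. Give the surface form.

remezixizaozoos

Rule 1 (post-nasal voicing): no segment meets the environment; /remedikizaodooz/ is unchanged.
Rule 2 (intervocalic spirantization): /d/ is a stop between vowels /e/ and /i/, so it spirantizes to the fricative [z]. /k/ is a stop between vowels /i/ and /i/, so it spirantizes to the fricative [x]. /d/ is a stop between vowels /o/ and /o/, so it spirantizes to the fricative [z]. /remedikizaodooz/ → remezixizaozooz.
Rule 3 (final devoicing): /z/ is a voiced obstruent in word-final position, so it devoices to [s]. /remezixizaozooz/ → remezixizaozoos.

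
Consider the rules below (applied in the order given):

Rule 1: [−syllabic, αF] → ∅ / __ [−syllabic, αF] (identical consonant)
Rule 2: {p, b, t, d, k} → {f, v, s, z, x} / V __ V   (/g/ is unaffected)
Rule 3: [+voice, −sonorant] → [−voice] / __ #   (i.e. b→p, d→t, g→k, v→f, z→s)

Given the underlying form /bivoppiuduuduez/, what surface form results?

bivofiuzuuzues

Rule 1 (degemination): /pp/ is a geminate; the first /p/ deletes. /bivoppiuduuduez/ → bivopiuduuduez.
Rule 2 (intervocalic spirantization): /p/ is a stop between vowels /o/ and /i/, so it spirantizes to the fricative [f]. /d/ is a stop between vowels /u/ and /u/, so it spirantizes to the fricative [z]. /d/ is a stop between vowels /u/ and /u/, so it spirantizes to the fricative [z]. /bivopiuduuduez/ → bivofiuzuuzuez.
Rule 3 (final devoicing): /z/ is a voiced obstruent in word-final position, so it devoices to [s]. /bivofiuzuuzuez/ → bivofiuzuuzues.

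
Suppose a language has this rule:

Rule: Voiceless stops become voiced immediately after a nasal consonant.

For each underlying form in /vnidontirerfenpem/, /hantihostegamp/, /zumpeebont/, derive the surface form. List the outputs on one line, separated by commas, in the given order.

vnidondirerfenbem, handihostegamb, zumbeebond

/vnidontirerfenpem/: /t/ is a voiceless stop immediately after the nasal /n/, so it voices to [d]. /p/ is a voiceless stop immediately after the nasal /n/, so it voices to [b]. → [vnidondirerfenbem].
/hantihostegamp/: /t/ is a voiceless stop immediately after the nasal /n/, so it voices to [d]. /p/ is a voiceless stop immediately after the nasal /m/, so it voices to [b]. → [handihostegamb].
/zumpeebont/: /p/ is a voiceless stop immediately after the nasal /m/, so it voices to [b]. /t/ is a voiceless stop immediately after the nasal /n/, so it voices to [d]. → [zumbeebond].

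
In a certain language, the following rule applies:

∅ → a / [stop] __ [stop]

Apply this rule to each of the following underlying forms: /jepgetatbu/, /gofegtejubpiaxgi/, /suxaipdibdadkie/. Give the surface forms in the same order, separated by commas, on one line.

jepagetatabu, gofegatejubapiaxgi, suxaipadibadadakie

/jepgetatbu/: /p/ and /g/ form a stop–stop cluster, so [a] is inserted between them. /t/ and /b/ form a stop–stop cluster, so [a] is inserted between them. → [jepagetatabu].
/gofegtejubpiaxgi/: /g/ and /t/ form a stop–stop cluster, so [a] is inserted between them. /b/ and /p/ form a stop–stop cluster, so [a] is inserted between them. → [gofegatejubapiaxgi].
/suxaipdibdadkie/: /p/ and /d/ form a stop–stop cluster, so [a] is inserted between them. /b/ and /d/ form a stop–stop cluster, so [a] is inserted between them. /d/ and /k/ form a stop–stop cluster, so [a] is inserted between them. → [suxaipadibadadakie].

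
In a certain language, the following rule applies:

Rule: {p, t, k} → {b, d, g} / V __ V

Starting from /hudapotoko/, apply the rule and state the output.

hudabodogo

/p/ is a voiceless stop between vowels /a/ and /o/, so it voices to [b].
/t/ is a voiceless stop between vowels /o/ and /o/, so it voices to [d].
/k/ is a voiceless stop between vowels /o/ and /o/, so it voices to [g].
Surface form: [hudabodogo].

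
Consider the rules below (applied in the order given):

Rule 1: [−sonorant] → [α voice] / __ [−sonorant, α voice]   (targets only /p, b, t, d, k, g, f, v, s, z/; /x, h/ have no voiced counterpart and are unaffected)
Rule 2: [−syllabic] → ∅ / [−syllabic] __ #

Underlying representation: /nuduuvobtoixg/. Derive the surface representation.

Rule 1 (regressive voicing assimilation): /b/ precedes the voiceless obstruent /t/, so it devoices to [p] by assimilation. /nuduuvobtoixg/ → nuduuvoptoixg.
Rule 2 (final cluster simplification): /g/ is the second consonant of a word-final cluster /xg/, so it deletes. /nuduuvoptoixg/ → nuduuvoptoix.

nuduuvoptoix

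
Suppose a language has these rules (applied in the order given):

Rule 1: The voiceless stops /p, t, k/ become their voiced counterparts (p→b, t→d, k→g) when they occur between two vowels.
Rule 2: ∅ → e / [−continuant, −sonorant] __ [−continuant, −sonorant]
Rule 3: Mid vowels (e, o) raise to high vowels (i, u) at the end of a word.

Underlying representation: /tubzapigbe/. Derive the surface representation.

Rule 1 (intervocalic voicing): /p/ is a voiceless stop between vowels /a/ and /i/, so it voices to [b]. /tubzapigbe/ → tubzabigbe.
Rule 2 (stop-cluster e-epenthesis): /g/ and /b/ form a stop–stop cluster, so [e] is inserted between them. /tubzabigbe/ → tubzabigebe.
Rule 3 (final vowel raising): /e/ is a mid vowel in word-final position, so it raises to [i]. /tubzabigebe/ → tubzabigebi.

tubzabigebi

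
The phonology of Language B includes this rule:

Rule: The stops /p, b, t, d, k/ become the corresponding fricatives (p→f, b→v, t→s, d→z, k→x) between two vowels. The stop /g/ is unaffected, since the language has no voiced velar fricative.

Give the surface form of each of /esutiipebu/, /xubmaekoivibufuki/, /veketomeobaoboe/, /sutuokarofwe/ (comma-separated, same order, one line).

/esutiipebu/: /t/ is a stop between vowels /u/ and /i/, so it spirantizes to the fricative [s]. /p/ is a stop between vowels /i/ and /e/, so it spirantizes to the fricative [f]. /b/ is a stop between vowels /e/ and /u/, so it spirantizes to the fricative [v]. → [esusiifevu].
/xubmaekoivibufuki/: /k/ is a stop between vowels /e/ and /o/, so it spirantizes to the fricative [x]. /b/ is a stop between vowels /i/ and /u/, so it spirantizes to the fricative [v]. /k/ is a stop between vowels /u/ and /i/, so it spirantizes to the fricative [x]. → [xubmaexoivivufuxi].
/veketomeobaoboe/: /k/ is a stop between vowels /e/ and /e/, so it spirantizes to the fricative [x]. /t/ is a stop between vowels /e/ and /o/, so it spirantizes to the fricative [s]. /b/ is a stop between vowels /o/ and /a/, so it spirantizes to the fricative [v]. /b/ is a stop between vowels /o/ and /o/, so it spirantizes to the fricative [v]. → [vexesomeovaovoe].
/sutuokarofwe/: /t/ is a stop between vowels /u/ and /u/, so it spirantizes to the fricative [s]. /k/ is a stop between vowels /o/ and /a/, so it spirantizes to the fricative [x]. → [susuoxarofwe].

esusiifevu, xubmaexoivivufuxi, vexesomeovaovoe, susuoxarofwe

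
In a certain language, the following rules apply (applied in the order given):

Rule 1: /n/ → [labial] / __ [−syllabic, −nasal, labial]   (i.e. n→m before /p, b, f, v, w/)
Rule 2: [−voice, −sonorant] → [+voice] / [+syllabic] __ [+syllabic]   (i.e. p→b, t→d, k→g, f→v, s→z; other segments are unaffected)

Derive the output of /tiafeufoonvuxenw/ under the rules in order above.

Rule 1 (nasal place assimilation): /n/ precedes the labial consonant /v/, so it assimilates in place to [m]. /n/ precedes the labial consonant /w/, so it assimilates in place to [m]. /tiafeufoonvuxenw/ → tiafeufoomvuxemw.
Rule 2 (intervocalic voicing): /f/ is a voiceless obstruent between vowels /a/ and /e/, so it voices to [v]. /f/ is a voiceless obstruent between vowels /u/ and /o/, so it voices to [v]. /tiafeufoomvuxemw/ → tiaveuvoomvuxemw.

tiaveuvoomvuxemw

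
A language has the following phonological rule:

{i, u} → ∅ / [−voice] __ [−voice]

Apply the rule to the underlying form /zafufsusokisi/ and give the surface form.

/u/ is a high vowel flanked by voiceless consonants /f/ and /f/, so it deletes.
/u/ is a high vowel flanked by voiceless consonants /s/ and /s/, so it deletes.
/i/ is a high vowel flanked by voiceless consonants /k/ and /s/, so it deletes.
The other instance of /i/ does not occur in the required environment and remains unchanged.
Surface form: [zaffssoksi].

zaffssoksi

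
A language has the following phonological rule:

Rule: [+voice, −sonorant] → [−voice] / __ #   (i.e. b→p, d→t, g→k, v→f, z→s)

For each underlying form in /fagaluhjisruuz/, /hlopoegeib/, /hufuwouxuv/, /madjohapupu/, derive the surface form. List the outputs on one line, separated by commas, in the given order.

fagaluhjisruus, hlopoegeip, hufuwouxuf, madjohapupu

/fagaluhjisruuz/: /z/ is a voiced obstruent in word-final position, so it devoices to [s]. → [fagaluhjisruus].
/hlopoegeib/: /b/ is a voiced obstruent in word-final position, so it devoices to [p]. → [hlopoegeip].
/hufuwouxuv/: /v/ is a voiced obstruent in word-final position, so it devoices to [f]. → [hufuwouxuf].
/madjohapupu/: the rule's environment is not met; surfaces unchanged as [madjohapupu].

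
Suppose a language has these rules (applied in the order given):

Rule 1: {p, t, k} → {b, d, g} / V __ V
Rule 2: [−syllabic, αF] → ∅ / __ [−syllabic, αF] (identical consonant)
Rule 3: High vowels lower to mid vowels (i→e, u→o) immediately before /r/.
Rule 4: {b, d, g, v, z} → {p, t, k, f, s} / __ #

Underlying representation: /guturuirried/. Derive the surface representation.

Rule 1 (intervocalic voicing): /t/ is a voiceless stop between vowels /u/ and /u/, so it voices to [d]. /guturuirried/ → guduruirried.
Rule 2 (degemination): /rr/ is a geminate; the first /r/ deletes. /guduruirried/ → guduruiried.
Rule 3 (pre-rhotic lowering): /u/ is a high vowel immediately before /r/, so it lowers to [o]. /i/ is a high vowel immediately before /r/, so it lowers to [e]. /guduruiried/ → gudorueried.
Rule 4 (final devoicing): /d/ is a voiced obstruent in word-final position, so it devoices to [t]. /gudorueried/ → gudorueriet.

gudorueriet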